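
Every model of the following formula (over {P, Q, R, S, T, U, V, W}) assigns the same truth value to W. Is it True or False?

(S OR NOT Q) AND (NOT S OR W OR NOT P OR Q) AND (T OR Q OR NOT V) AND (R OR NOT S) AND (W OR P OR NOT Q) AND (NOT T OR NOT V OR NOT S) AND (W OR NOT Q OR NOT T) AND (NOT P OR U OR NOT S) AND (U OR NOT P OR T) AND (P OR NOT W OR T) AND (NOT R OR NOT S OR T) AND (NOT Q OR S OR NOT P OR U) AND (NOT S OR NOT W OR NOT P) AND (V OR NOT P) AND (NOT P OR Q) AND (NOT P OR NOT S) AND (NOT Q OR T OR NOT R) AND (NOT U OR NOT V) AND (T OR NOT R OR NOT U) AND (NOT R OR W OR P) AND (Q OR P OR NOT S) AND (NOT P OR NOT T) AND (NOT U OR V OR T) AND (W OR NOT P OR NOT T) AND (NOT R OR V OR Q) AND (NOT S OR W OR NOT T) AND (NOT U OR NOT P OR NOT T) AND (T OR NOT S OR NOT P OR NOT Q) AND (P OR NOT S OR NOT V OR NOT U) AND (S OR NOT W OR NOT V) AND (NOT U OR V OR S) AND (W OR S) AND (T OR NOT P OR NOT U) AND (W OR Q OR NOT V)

True

Suppose W = false.
The clause (S) is unit, so S = true.
The clause (R) is unit, so R = true.
The clause (T) is unit, so T = true.
That conflicts with the unit clause (NOT T).
So every satisfying assignment has W = True.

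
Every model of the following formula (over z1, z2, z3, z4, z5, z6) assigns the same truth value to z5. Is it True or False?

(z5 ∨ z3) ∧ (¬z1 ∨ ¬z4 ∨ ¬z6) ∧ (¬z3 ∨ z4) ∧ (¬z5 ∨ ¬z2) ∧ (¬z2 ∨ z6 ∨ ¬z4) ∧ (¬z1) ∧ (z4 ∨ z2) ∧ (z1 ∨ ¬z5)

False

Suppose z5 = True.
(¬z2) alone gives z2 = False.
(¬z1) alone gives z1 = False.
That conflicts with the unit clause (z1).
So every satisfying assignment has z5 = False.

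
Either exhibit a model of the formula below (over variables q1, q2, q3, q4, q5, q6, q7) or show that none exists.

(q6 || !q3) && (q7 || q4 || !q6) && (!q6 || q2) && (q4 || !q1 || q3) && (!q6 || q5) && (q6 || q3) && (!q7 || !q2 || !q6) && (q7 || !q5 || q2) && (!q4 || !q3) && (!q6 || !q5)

Case q6 = true:
Unit clause (q2) forces q2 = true.
Unit clause (q5) forces q5 = true.
But (!q5) is also a unit clause — contradiction.
So q6 must be the other value — set q6 = false.
Unit clause (!q3) forces q3 = false.
But (q3) is also a unit clause — contradiction.
Both values of q6 lead to a conflict.

UNSATISFIABLE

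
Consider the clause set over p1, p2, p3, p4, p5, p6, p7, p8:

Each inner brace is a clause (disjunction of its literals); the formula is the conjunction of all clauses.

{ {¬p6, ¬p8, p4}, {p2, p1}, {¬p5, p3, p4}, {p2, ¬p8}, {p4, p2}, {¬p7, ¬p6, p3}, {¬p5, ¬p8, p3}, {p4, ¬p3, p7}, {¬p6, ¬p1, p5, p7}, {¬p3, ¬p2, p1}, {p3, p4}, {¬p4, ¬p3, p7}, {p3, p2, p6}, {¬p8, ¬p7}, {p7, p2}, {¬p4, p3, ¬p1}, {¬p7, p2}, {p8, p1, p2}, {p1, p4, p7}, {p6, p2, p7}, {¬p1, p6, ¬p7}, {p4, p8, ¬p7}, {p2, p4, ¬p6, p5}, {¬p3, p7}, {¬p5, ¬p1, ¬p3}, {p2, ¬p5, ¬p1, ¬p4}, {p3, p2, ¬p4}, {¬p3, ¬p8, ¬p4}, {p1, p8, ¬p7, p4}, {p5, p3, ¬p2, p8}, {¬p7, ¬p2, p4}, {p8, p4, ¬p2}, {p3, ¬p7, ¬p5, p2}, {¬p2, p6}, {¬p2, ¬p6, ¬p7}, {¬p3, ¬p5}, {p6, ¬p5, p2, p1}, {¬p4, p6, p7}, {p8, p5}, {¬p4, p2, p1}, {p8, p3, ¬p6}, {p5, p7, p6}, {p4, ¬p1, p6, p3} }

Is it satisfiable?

Yes

Suppose p2 = True.
From the singleton clause (p6), p6 = True.
From the singleton clause (¬p7), p7 = False.
From the singleton clause (¬p3), p3 = False.
From the singleton clause (p4), p4 = True.
From the singleton clause (¬p1), p1 = False.
From the singleton clause (p8), p8 = True.
From the singleton clause (¬p5), p5 = False.
Every clause now holds.
A satisfying assignment: p1=False,  p2=True,  p3=False,  p4=True,  p5=False,  p6=True,  p7=False,  p8=True.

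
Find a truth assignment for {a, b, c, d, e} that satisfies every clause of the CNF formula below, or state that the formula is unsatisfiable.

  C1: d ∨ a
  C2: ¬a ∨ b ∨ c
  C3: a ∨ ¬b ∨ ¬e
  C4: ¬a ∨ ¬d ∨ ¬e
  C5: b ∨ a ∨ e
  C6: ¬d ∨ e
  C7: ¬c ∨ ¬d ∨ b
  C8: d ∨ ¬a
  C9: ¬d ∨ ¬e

UNSATISFIABLE

Try d = True.
From the singleton clause (e), e = True.
That conflicts with the unit clause (¬e).
So d must be the other value — set d = False.
From the singleton clause (a), a = True.
That conflicts with the unit clause (¬a).
Both values of d lead to a conflict.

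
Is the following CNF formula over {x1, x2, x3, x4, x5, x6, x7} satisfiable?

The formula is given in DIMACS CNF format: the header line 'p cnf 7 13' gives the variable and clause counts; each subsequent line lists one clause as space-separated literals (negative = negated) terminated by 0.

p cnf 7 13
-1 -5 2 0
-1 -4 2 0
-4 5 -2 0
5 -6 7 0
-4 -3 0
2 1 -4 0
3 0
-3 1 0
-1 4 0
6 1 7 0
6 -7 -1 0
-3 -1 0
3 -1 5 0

No

The clause (x3) is unit, so x3 = True.
The clause (¬x4) is unit, so x4 = False.
The clause (x1) is unit, so x1 = True.
Now (¬x1) is unsatisfied and unit — conflict.
No assignment satisfies every clause.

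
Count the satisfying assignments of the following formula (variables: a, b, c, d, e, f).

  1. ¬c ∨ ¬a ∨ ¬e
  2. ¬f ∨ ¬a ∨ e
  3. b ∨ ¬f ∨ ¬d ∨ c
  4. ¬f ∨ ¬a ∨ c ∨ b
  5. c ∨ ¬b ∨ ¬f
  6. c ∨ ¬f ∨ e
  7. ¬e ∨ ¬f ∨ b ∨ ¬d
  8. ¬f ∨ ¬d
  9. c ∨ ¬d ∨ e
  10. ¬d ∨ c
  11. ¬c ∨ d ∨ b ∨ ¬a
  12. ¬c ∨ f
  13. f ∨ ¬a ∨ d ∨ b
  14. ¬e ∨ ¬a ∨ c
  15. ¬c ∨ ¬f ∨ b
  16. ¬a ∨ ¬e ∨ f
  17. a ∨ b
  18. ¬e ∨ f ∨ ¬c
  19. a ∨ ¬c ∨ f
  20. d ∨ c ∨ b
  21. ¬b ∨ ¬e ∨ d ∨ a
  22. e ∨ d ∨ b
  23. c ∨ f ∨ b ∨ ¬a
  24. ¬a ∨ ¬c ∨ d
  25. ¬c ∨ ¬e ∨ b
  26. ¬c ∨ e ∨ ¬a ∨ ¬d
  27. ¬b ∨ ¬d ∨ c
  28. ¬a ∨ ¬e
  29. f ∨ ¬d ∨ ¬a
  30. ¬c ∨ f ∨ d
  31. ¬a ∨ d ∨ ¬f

3

There are 2^6 = 64 truth assignments over (a, b, c, d, e, f).
Split on a. With a = True, the clauses containing a are satisfied and ¬a drops from the rest; 1 of the 2^5 = 32 assignments to the other variables satisfy what remains.
With a = False, by the same count on the reduced clause set, 2 assignments work.
(One model: a=F, b=T, c=F, d=F, e=F, f=F.)
Total: 1 + 2 = 3.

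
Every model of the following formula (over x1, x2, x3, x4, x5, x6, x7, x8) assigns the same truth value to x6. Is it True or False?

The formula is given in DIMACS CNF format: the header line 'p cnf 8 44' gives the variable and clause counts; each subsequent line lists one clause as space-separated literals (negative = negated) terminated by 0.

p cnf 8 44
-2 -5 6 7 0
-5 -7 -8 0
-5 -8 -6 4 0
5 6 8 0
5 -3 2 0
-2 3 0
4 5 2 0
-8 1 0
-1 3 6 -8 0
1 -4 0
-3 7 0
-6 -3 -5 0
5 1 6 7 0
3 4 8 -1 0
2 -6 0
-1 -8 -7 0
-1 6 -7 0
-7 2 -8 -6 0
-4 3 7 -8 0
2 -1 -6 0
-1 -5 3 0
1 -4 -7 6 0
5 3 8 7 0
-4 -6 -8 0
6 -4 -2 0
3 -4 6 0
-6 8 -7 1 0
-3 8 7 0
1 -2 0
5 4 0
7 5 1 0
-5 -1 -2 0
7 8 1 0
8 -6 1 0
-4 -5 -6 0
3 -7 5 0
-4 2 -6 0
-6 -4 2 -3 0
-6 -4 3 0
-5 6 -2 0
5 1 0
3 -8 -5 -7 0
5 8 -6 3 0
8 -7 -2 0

False

Suppose x6 = True.
Unit clause (x2) forces x2 = True.
Unit clause (x3) forces x3 = True.
Unit clause (x7) forces x7 = True.
Unit clause (¬x5) forces x5 = False.
Unit clause (x1) forces x1 = True.
Unit clause (¬x8) forces x8 = False.
Now (x8) is unsatisfied and unit — conflict.
So every satisfying assignment has x6 = False.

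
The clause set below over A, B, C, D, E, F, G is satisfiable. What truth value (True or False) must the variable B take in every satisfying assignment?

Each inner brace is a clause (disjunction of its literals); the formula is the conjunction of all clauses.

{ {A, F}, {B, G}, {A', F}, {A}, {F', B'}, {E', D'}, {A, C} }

False

Suppose B = 1.
The clause (A) is unit, so A = 1.
The clause (F) is unit, so F = 1.
That conflicts with the unit clause (F').
So every satisfying assignment has B = False.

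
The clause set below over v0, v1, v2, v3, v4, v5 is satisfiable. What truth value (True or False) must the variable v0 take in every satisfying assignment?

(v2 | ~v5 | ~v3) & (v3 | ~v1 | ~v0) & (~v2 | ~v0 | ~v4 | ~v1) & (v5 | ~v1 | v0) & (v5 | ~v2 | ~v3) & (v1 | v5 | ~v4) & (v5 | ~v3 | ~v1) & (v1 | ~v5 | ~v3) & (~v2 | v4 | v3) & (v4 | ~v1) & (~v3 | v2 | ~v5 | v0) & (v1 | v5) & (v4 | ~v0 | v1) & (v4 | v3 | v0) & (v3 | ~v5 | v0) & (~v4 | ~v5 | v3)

Suppose v0 = 1.
Try v3 = 1.
Try v2 = 1.
From the singleton clause (v5), v5 = 1.
From the singleton clause (v1), v1 = 1.
From the singleton clause (~v4), v4 = 0.
Now (v4) is unsatisfied and unit — conflict.
Undo v2 and try v2 = 0.
From the singleton clause (~v5), v5 = 0.
From the singleton clause (~v1), v1 = 0.
Now (v1) is unsatisfied and unit — conflict.
Neither v2 = 1 nor v2 = 0 works.
Undo v3 and try v3 = 0.
From the singleton clause (~v1), v1 = 0.
From the singleton clause (v5), v5 = 1.
From the singleton clause (v4), v4 = 1.
Now (~v4) is unsatisfied and unit — conflict.
Neither v3 = 1 nor v3 = 0 works.
So every satisfying assignment has v0 = False.

False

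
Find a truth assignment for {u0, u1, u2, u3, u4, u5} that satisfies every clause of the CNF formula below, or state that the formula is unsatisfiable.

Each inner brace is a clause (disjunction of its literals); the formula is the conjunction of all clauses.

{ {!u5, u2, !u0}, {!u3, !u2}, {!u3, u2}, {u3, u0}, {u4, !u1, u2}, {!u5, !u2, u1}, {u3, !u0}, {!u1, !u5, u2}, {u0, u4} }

UNSATISFIABLE

Try u3 = false.
The clause (u0) is unit, so u0 = true.
Now (!u0) is unsatisfied and unit — conflict.
So u3 must be the other value — set u3 = true.
The clause (!u2) is unit, so u2 = false.
Now (u2) is unsatisfied and unit — conflict.
Both values of u3 lead to a conflict.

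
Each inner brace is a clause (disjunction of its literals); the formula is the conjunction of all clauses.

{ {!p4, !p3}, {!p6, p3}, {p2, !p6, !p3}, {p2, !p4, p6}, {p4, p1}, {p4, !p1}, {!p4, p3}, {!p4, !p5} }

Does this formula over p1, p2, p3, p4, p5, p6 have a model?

Branch on p4: set p4 = false.
Unit clause (p1) forces p1 = true.
Now (!p1) is unsatisfied and unit — conflict.
That branch fails; take p4 = true instead.
Unit clause (!p3) forces p3 = false.
Now (p3) is unsatisfied and unit — conflict.
Both values of p4 lead to a conflict.
No assignment satisfies every clause.

No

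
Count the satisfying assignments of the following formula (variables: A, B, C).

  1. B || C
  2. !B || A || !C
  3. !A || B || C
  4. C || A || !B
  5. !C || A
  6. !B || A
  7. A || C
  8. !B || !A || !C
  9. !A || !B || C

There are 2^3 = 8 truth assignments over (A, B, C).
Split on B. With B = true, the clauses containing B are satisfied and !B drops from the rest; 0 of the 2^2 = 4 assignments to the other variables satisfy what remains.
With B = false, by the same count on the reduced clause set, 1 assignment works.
(One model: A=T, B=F, C=T.)
Total: 0 + 1 = 1.

1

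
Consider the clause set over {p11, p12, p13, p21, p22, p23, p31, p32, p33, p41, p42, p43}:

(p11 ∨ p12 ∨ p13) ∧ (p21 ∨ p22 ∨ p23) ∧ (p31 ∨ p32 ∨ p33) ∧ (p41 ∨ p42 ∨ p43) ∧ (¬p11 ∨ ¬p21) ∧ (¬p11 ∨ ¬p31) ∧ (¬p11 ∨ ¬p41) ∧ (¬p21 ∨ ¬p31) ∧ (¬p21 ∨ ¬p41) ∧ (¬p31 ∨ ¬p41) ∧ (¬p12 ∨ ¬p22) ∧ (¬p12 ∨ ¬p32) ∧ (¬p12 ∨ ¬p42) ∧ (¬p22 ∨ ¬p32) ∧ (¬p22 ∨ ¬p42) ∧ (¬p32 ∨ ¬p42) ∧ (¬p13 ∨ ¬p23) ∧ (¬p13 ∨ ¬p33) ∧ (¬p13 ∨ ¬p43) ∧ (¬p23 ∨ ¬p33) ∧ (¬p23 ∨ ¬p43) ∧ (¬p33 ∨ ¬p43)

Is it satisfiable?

Case p11 = False:
Case p12 = True:
The clause (¬p22) is unit, so p22 = False.
The clause (¬p32) is unit, so p32 = False.
The clause (¬p42) is unit, so p42 = False.
Case p21 = True:
The clause (¬p31) is unit, so p31 = False.
The clause (p33) is unit, so p33 = True.
The clause (¬p41) is unit, so p41 = False.
The clause (p43) is unit, so p43 = True.
Now (¬p43) is unsatisfied and unit — conflict.
Backtrack on p21: now try p21 = False.
The clause (p23) is unit, so p23 = True.
The clause (¬p13) is unit, so p13 = False.
The clause (¬p33) is unit, so p33 = False.
The clause (p31) is unit, so p31 = True.
The clause (¬p41) is unit, so p41 = False.
The clause (p43) is unit, so p43 = True.
Now (¬p43) is unsatisfied and unit — conflict.
Both values of p21 lead to a conflict.
Backtrack on p12: now try p12 = False.
The clause (p13) is unit, so p13 = True.
The clause (¬p23) is unit, so p23 = False.
The clause (¬p33) is unit, so p33 = False.
The clause (¬p43) is unit, so p43 = False.
Case p21 = True:
The clause (¬p31) is unit, so p31 = False.
The clause (p32) is unit, so p32 = True.
The clause (¬p41) is unit, so p41 = False.
The clause (p42) is unit, so p42 = True.
Now (¬p42) is unsatisfied and unit — conflict.
Backtrack on p21: now try p21 = False.
The clause (p22) is unit, so p22 = True.
The clause (¬p32) is unit, so p32 = False.
The clause (p31) is unit, so p31 = True.
The clause (¬p41) is unit, so p41 = False.
The clause (p42) is unit, so p42 = True.
Now (¬p42) is unsatisfied and unit — conflict.
Both values of p21 lead to a conflict.
Both values of p12 lead to a conflict.
Backtrack on p11: now try p11 = True.
The clause (¬p21) is unit, so p21 = False.
The clause (¬p31) is unit, so p31 = False.
The clause (¬p41) is unit, so p41 = False.
Case p22 = True:
The clause (¬p12) is unit, so p12 = False.
The clause (¬p32) is unit, so p32 = False.
The clause (p33) is unit, so p33 = True.
The clause (¬p42) is unit, so p42 = False.
The clause (p43) is unit, so p43 = True.
Now (¬p43) is unsatisfied and unit — conflict.
Backtrack on p22: now try p22 = False.
The clause (p23) is unit, so p23 = True.
The clause (¬p13) is unit, so p13 = False.
The clause (¬p33) is unit, so p33 = False.
The clause (p32) is unit, so p32 = True.
The clause (¬p12) is unit, so p12 = False.
The clause (¬p42) is unit, so p42 = False.
The clause (p43) is unit, so p43 = True.
Now (¬p43) is unsatisfied and unit — conflict.
Both values of p22 lead to a conflict.
Both values of p11 lead to a conflict.
No assignment satisfies every clause.

No, unsatisfiable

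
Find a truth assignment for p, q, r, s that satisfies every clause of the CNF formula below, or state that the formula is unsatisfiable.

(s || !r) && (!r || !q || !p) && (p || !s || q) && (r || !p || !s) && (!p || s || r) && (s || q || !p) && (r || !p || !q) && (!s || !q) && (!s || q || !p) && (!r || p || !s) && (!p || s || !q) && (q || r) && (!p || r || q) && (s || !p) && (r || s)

UNSATISFIABLE

Branch on s: set s = true.
From the singleton clause (!q), q = false.
From the singleton clause (p), p = true.
Now (!p) is unsatisfied and unit — conflict.
So s must be the other value — set s = false.
From the singleton clause (!r), r = false.
Now (r) is unsatisfied and unit — conflict.
Both values of s lead to a conflict.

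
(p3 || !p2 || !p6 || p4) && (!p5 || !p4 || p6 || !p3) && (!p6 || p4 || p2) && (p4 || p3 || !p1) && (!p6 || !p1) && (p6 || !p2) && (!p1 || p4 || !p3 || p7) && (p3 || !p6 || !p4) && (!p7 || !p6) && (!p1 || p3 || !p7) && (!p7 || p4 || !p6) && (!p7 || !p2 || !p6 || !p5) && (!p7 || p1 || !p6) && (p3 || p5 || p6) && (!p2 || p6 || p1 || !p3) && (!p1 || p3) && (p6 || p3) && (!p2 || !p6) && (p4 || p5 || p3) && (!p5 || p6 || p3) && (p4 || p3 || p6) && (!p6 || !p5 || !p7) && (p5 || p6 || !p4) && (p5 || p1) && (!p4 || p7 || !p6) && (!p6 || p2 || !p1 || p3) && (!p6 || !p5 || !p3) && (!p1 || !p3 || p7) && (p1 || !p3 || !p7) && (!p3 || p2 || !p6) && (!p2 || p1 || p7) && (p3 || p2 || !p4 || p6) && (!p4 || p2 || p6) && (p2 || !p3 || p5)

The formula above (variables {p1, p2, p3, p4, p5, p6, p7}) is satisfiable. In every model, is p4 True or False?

Suppose p4 = true.
Branch on p6: set p6 = false.
From the singleton clause (!p2), p2 = false.
Now (p2) is unsatisfied and unit — conflict.
So p6 must be the other value — set p6 = true.
From the singleton clause (!p1), p1 = false.
From the singleton clause (p3), p3 = true.
From the singleton clause (!p7), p7 = false.
Now (p7) is unsatisfied and unit — conflict.
Neither p6 = true nor p6 = false works.
So every satisfying assignment has p4 = False.

False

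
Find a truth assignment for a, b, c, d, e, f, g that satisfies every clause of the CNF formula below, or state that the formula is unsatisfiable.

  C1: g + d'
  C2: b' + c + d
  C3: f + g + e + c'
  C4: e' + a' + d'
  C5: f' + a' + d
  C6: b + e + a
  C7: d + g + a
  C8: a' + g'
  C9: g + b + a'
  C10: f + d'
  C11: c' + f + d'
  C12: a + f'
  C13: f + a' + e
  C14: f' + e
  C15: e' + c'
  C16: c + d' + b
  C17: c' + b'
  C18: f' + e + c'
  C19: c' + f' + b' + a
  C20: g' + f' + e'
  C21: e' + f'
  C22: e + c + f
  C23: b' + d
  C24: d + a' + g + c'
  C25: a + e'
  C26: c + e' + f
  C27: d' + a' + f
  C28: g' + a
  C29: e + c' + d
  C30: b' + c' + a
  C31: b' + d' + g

Suppose g = 1.
From the singleton clause (a'), a = 0.
Now (a) is unsatisfied and unit — conflict.
So g must be the other value — set g = 0.
From the singleton clause (d'), d = 0.
From the singleton clause (a), a = 1.
From the singleton clause (f'), f = 0.
From the singleton clause (b), b = 1.
Now (b') is unsatisfied and unit — conflict.
Neither g = 1 nor g = 0 works.

UNSATISFIABLE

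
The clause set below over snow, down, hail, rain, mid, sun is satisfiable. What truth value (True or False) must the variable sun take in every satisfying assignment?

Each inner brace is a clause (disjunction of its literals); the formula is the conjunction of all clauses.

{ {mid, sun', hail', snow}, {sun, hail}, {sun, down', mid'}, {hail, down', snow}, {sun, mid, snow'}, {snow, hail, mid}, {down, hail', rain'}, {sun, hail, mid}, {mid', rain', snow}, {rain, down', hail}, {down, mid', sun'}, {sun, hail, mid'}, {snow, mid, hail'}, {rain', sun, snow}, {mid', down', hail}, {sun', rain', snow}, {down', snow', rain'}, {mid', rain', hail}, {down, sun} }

True

Suppose sun = 0.
Unit clause (hail) forces hail = 1.
Unit clause (down) forces down = 1.
Unit clause (mid') forces mid = 0.
Unit clause (snow') forces snow = 0.
But (snow) is also a unit clause — contradiction.
So every satisfying assignment has sun = True.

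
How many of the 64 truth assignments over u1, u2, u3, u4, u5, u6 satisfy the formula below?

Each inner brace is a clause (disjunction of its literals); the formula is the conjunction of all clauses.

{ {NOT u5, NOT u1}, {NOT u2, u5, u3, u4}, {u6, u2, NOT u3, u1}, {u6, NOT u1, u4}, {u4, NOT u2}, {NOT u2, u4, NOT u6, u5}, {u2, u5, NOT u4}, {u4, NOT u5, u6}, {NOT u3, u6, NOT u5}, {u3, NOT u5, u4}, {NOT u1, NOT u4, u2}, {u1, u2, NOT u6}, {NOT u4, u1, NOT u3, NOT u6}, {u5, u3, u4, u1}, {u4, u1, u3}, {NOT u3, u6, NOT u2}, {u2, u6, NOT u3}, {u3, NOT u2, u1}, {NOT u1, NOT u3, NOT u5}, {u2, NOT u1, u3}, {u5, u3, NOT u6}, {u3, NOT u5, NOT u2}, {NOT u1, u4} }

There are 2^6 = 64 truth assignments over (u1, u2, u3, u4, u5, u6).
Split on u4. With u4 = true, the clauses containing u4 are satisfied and NOT u4 drops from the rest; 3 of the 2^5 = 32 assignments to the other variables satisfy what remains.
With u4 = false, by the same count on the reduced clause set, 0 assignments work.
(One model: u1=F, u2=F, u3=F, u4=T, u5=T, u6=F.)
Total: 3 + 0 = 3.

3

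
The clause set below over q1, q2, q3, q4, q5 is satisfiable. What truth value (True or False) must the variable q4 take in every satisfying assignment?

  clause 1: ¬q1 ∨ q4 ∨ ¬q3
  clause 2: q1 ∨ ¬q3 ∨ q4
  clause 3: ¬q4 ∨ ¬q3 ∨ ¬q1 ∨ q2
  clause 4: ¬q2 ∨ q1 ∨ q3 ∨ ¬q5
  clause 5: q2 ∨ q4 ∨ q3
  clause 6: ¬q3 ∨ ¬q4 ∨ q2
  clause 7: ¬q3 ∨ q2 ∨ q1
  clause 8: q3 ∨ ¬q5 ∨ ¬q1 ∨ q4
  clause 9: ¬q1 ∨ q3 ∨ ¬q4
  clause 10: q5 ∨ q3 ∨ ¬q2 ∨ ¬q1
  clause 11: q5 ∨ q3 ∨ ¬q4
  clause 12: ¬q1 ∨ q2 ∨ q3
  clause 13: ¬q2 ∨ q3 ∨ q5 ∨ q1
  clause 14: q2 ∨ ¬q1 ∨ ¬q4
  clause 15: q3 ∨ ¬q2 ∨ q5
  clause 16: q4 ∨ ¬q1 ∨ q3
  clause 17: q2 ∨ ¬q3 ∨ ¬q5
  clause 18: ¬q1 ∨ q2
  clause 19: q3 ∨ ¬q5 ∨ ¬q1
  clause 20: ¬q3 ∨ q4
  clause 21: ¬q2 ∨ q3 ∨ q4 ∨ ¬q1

Suppose q4 = False.
(¬q3) alone gives q3 = False.
(q2) alone gives q2 = True.
(q5) alone gives q5 = True.
(q1) alone gives q1 = True.
Now (¬q1) is unsatisfied and unit — conflict.
So every satisfying assignment has q4 = True.

True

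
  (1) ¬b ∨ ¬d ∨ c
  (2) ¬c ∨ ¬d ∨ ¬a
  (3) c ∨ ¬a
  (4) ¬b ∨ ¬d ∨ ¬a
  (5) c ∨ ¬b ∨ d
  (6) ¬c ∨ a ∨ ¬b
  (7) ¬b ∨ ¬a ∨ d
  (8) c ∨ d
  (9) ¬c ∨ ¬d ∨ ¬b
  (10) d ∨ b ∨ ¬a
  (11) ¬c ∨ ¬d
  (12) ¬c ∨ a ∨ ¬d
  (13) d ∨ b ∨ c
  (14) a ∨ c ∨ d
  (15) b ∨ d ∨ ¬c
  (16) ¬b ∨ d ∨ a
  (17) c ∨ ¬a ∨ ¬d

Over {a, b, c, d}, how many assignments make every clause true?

1

There are 2^4 = 16 truth assignments over (a, b, c, d).
Check each against the 17 clauses (columns in the order a, b, c, d):
  F F F F  ✗ fails (c ∨ d)
  F F F T  ✓ satisfies all
  F F T F  ✗ fails (b ∨ d ∨ ¬c)
  F F T T  ✗ fails (¬c ∨ ¬d)
  F T F F  ✗ fails (c ∨ ¬b ∨ d)
  F T F T  ✗ fails (¬b ∨ ¬d ∨ c)
  F T T F  ✗ fails (¬c ∨ a ∨ ¬b)
  F T T T  ✗ fails (¬c ∨ a ∨ ¬b)
  T F F F  ✗ fails (c ∨ ¬a)
  T F F T  ✗ fails (c ∨ ¬a)
  T F T F  ✗ fails (d ∨ b ∨ ¬a)
  T F T T  ✗ fails (¬c ∨ ¬d ∨ ¬a)
  T T F F  ✗ fails (c ∨ ¬a)
  T T F T  ✗ fails (¬b ∨ ¬d ∨ c)
  T T T F  ✗ fails (¬b ∨ ¬a ∨ d)
  T T T T  ✗ fails (¬c ∨ ¬d ∨ ¬a)
1 of the 16 rows is a model.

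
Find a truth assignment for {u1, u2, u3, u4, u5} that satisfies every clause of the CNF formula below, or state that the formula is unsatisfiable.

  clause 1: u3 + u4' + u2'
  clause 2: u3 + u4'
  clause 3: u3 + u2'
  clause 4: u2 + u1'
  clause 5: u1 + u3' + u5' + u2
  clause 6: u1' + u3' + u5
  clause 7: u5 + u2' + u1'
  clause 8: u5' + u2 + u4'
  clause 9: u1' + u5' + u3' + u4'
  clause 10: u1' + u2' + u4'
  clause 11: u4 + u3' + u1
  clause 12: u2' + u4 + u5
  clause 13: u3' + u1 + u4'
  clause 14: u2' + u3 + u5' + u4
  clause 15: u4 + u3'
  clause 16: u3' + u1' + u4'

Case u3 = 0:
Unit clause (u4') forces u4 = 0.
Unit clause (u2') forces u2 = 0.
Unit clause (u1') forces u1 = 0.
All clauses hold; u5 can take either value.

u1 ↦ 0; u2 ↦ 0; u3 ↦ 0; u4 ↦ 0; u5 ↦ 0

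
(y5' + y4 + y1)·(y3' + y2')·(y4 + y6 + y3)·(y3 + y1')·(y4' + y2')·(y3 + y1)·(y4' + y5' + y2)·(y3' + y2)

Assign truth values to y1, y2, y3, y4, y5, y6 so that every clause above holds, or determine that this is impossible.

UNSATISFIABLE

Branch on y3: set y3 = 0.
Unit clause (y1') forces y1 = 0.
But (y1) is also a unit clause — contradiction.
Backtrack on y3: now try y3 = 1.
Unit clause (y2') forces y2 = 0.
But (y2) is also a unit clause — contradiction.
Either choice for y3 ends in contradiction.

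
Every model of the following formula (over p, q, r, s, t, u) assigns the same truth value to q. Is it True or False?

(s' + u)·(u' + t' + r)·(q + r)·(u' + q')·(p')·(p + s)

False

Suppose q = 1.
Unit clause (u') forces u = 0.
Unit clause (s') forces s = 0.
Unit clause (p') forces p = 0.
But (p) is also a unit clause — contradiction.
So every satisfying assignment has q = False.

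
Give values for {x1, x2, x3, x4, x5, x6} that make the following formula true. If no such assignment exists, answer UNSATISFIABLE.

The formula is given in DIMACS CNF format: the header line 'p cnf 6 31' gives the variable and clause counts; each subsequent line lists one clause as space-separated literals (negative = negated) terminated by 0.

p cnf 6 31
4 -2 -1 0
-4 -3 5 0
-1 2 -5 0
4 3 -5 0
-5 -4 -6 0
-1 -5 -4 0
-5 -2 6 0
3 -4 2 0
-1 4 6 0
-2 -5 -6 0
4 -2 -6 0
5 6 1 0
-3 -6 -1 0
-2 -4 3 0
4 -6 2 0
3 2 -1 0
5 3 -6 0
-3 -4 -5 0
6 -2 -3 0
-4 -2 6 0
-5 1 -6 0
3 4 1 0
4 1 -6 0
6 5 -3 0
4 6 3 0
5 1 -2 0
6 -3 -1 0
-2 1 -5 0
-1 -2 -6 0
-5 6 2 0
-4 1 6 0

Case x4 = True:
Case x3 = False:
(x2) alone gives x2 = True.
Now (¬x2) is unsatisfied and unit — conflict.
Undo x3 and try x3 = True.
(x5) alone gives x5 = True.
Now (¬x5) is unsatisfied and unit — conflict.
Neither x3 = True nor x3 = False works.
Undo x4 and try x4 = False.
Case x2 = False:
(¬x6) alone gives x6 = False.
(¬x1) alone gives x1 = False.
(x5) alone gives x5 = True.
Now (¬x5) is unsatisfied and unit — conflict.
Undo x2 and try x2 = True.
(¬x1) alone gives x1 = False.
(¬x6) alone gives x6 = False.
(¬x5) alone gives x5 = False.
Now (x5) is unsatisfied and unit — conflict.
Neither x2 = True nor x2 = False works.
Neither x4 = True nor x4 = False works.

UNSATISFIABLE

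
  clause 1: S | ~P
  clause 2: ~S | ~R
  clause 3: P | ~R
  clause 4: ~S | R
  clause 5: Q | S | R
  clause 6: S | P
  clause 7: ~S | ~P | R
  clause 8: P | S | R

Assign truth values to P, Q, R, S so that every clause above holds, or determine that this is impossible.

Try S = 1.
Unit clause (~R) forces R = 0.
That conflicts with the unit clause (R).
That branch fails; take S = 0 instead.
Unit clause (~P) forces P = 0.
That conflicts with the unit clause (P).
Neither S = 1 nor S = 0 works.

UNSATISFIABLE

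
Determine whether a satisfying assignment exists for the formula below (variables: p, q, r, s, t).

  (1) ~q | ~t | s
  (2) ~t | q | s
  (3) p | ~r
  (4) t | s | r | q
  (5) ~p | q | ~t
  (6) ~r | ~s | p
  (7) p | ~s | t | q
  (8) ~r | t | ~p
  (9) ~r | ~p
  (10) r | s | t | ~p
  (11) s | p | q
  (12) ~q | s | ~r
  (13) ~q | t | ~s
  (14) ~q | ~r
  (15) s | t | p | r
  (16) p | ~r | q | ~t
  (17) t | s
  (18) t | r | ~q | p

Satisfiable

Case p = 1:
The clause (~r) is unit, so r = 0.
Case q = 0:
The clause (~t) is unit, so t = 0.
The clause (s) is unit, so s = 1.
All clauses are satisfied.
A satisfying assignment: p=1, q=0, r=0, s=1, t=0.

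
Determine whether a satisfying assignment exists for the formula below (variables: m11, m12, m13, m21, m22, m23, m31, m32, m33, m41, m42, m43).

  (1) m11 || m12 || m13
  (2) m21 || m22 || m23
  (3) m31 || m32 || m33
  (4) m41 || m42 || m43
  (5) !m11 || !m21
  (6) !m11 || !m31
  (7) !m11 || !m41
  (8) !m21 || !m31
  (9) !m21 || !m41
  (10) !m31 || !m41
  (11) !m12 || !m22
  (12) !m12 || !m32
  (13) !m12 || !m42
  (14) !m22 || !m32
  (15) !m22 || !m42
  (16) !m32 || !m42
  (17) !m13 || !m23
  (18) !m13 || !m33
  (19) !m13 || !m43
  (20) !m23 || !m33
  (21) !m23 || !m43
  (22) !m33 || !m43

Unsatisfiable

Case m11 = false:
Case m12 = true:
(!m22) alone gives m22 = false.
(!m32) alone gives m32 = false.
(!m42) alone gives m42 = false.
Case m21 = true:
(!m31) alone gives m31 = false.
(m33) alone gives m33 = true.
(!m41) alone gives m41 = false.
(m43) alone gives m43 = true.
But (!m43) is also a unit clause — contradiction.
Undo m21 and try m21 = false.
(m23) alone gives m23 = true.
(!m13) alone gives m13 = false.
(!m33) alone gives m33 = false.
(m31) alone gives m31 = true.
(!m41) alone gives m41 = false.
(m43) alone gives m43 = true.
But (!m43) is also a unit clause — contradiction.
Both values of m21 lead to a conflict.
Undo m12 and try m12 = false.
(m13) alone gives m13 = true.
(!m23) alone gives m23 = false.
(!m33) alone gives m33 = false.
(!m43) alone gives m43 = false.
Case m21 = true:
(!m31) alone gives m31 = false.
(m32) alone gives m32 = true.
(!m41) alone gives m41 = false.
(m42) alone gives m42 = true.
But (!m42) is also a unit clause — contradiction.
Undo m21 and try m21 = false.
(m22) alone gives m22 = true.
(!m32) alone gives m32 = false.
(m31) alone gives m31 = true.
(!m41) alone gives m41 = false.
(m42) alone gives m42 = true.
But (!m42) is also a unit clause — contradiction.
Both values of m21 lead to a conflict.
Both values of m12 lead to a conflict.
Undo m11 and try m11 = true.
(!m21) alone gives m21 = false.
(!m31) alone gives m31 = false.
(!m41) alone gives m41 = false.
Case m22 = true:
(!m12) alone gives m12 = false.
(!m32) alone gives m32 = false.
(m33) alone gives m33 = true.
(!m42) alone gives m42 = false.
(m43) alone gives m43 = true.
But (!m43) is also a unit clause — contradiction.
Undo m22 and try m22 = false.
(m23) alone gives m23 = true.
(!m13) alone gives m13 = false.
(!m33) alone gives m33 = false.
(m32) alone gives m32 = true.
(!m12) alone gives m12 = false.
(!m42) alone gives m42 = false.
(m43) alone gives m43 = true.
But (!m43) is also a unit clause — contradiction.
Both values of m22 lead to a conflict.
Both values of m11 lead to a conflict.
No assignment satisfies every clause.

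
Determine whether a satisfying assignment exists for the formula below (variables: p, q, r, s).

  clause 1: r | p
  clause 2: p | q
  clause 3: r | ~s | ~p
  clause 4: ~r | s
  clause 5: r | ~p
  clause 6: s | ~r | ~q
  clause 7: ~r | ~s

Unsatisfiable

Try r = 1.
From the singleton clause (s), s = 1.
But (~s) is also a unit clause — contradiction.
Backtrack on r: now try r = 0.
From the singleton clause (p), p = 1.
But (~p) is also a unit clause — contradiction.
Both values of r lead to a conflict.
No assignment satisfies every clause.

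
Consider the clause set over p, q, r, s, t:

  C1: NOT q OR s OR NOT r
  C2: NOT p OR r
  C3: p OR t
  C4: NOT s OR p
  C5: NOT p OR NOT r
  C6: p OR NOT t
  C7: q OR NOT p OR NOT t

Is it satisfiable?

Case p = false:
From the singleton clause (t), t = true.
Now (NOT t) is unsatisfied and unit — conflict.
Backtrack on p: now try p = true.
From the singleton clause (r), r = true.
Now (NOT r) is unsatisfied and unit — conflict.
Both values of p lead to a conflict.
No assignment satisfies every clause.

No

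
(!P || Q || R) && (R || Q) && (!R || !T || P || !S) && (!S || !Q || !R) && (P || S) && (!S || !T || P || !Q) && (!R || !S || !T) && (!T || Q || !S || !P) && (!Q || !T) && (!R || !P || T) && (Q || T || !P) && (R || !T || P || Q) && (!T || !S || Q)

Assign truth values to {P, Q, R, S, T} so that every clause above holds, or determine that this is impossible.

P: true; Q: false; R: true; S: false; T: true

Suppose R = true.
Suppose S = false.
The clause (P) is unit, so P = true.
The clause (T) is unit, so T = true.
The clause (!Q) is unit, so Q = false.
Every clause now holds.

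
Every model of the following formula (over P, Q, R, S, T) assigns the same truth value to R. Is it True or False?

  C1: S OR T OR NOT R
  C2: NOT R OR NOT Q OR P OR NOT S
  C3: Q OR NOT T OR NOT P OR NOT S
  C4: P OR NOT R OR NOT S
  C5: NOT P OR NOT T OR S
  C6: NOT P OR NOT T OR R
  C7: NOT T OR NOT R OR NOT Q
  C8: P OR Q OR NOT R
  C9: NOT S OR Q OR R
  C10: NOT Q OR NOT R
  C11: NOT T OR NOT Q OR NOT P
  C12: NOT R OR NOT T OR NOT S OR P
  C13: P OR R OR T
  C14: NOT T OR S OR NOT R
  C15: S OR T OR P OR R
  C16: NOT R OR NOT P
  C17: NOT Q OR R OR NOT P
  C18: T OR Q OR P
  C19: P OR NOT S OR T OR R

False

Suppose R = true.
Unit clause (NOT Q) forces Q = false.
Unit clause (P) forces P = true.
That conflicts with the unit clause (NOT P).
So every satisfying assignment has R = False.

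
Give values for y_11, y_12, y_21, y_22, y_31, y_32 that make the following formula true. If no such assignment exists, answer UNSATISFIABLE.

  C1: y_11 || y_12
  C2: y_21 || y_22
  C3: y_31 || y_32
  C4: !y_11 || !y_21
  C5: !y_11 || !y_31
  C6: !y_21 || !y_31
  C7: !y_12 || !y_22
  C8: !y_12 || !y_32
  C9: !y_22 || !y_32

UNSATISFIABLE

Case y_11 = true:
(!y_21) alone gives y_21 = false.
(y_22) alone gives y_22 = true.
(!y_31) alone gives y_31 = false.
(y_32) alone gives y_32 = true.
Now (!y_32) is unsatisfied and unit — conflict.
Undo y_11 and try y_11 = false.
(y_12) alone gives y_12 = true.
(!y_22) alone gives y_22 = false.
(y_21) alone gives y_21 = true.
(!y_31) alone gives y_31 = false.
(y_32) alone gives y_32 = true.
Now (!y_32) is unsatisfied and unit — conflict.
Both values of y_11 lead to a conflict.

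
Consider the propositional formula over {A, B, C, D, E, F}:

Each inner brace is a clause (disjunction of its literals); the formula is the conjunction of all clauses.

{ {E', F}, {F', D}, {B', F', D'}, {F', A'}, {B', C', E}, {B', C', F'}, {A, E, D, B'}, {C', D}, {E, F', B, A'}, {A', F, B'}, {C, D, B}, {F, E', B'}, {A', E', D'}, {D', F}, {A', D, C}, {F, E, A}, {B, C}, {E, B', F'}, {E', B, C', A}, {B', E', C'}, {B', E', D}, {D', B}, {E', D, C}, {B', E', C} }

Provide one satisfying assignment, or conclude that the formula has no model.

UNSATISFIABLE

Try E = 0.
Try F = 0.
The clause (D') is unit, so D = 0.
The clause (C') is unit, so C = 0.
The clause (B) is unit, so B = 1.
The clause (A) is unit, so A = 1.
But (A') is also a unit clause — contradiction.
So F must be the other value — set F = 1.
The clause (D) is unit, so D = 1.
The clause (B') is unit, so B = 0.
But (B) is also a unit clause — contradiction.
Both values of F lead to a conflict.
So E must be the other value — set E = 1.
The clause (F) is unit, so F = 1.
The clause (D) is unit, so D = 1.
The clause (B') is unit, so B = 0.
But (B) is also a unit clause — contradiction.
Both values of E lead to a conflict.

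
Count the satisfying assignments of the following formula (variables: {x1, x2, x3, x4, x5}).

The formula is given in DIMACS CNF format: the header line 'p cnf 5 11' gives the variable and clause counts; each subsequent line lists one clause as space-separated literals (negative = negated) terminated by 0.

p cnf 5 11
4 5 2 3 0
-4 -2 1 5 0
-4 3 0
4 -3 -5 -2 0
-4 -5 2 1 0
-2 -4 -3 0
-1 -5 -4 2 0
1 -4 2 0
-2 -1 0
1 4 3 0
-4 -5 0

7

There are 2^5 = 32 truth assignments over (x1, x2, x3, x4, x5).
Split on x1. With x1 = True, the clauses containing x1 are satisfied and ¬x1 drops from the rest; 4 of the 2^4 = 16 assignments to the other variables satisfy what remains.
With x1 = False, by the same count on the reduced clause set, 3 assignments work.
(One model: x1=F, x2=F, x3=T, x4=F, x5=F.)
Total: 4 + 3 = 7.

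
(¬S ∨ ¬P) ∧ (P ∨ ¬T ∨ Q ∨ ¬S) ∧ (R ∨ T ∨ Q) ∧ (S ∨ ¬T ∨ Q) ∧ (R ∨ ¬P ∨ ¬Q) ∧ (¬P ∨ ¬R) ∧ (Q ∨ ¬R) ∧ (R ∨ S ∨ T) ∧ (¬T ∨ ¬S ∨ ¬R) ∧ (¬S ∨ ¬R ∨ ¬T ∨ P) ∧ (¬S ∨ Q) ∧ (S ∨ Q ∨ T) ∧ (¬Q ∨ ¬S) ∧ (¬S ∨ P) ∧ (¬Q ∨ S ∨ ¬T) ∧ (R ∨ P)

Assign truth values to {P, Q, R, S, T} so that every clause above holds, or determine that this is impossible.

Case S = False:
Case T = False:
From the singleton clause (R), R = True.
From the singleton clause (¬P), P = False.
From the singleton clause (Q), Q = True.
This assignment satisfies each clause.

P ↦ False; Q ↦ True; R ↦ True; S ↦ False; T ↦ False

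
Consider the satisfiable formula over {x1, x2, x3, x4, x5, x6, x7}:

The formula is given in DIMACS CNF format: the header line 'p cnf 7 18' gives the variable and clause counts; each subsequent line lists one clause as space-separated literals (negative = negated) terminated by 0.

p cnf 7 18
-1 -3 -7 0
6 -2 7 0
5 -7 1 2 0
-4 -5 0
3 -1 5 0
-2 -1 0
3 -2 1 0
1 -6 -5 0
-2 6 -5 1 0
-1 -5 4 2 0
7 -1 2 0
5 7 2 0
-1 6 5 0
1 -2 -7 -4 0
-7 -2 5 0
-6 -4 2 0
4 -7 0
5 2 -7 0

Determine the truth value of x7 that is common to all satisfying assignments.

Suppose x7 = True.
(x4) alone gives x4 = True.
(¬x5) alone gives x5 = False.
(¬x2) alone gives x2 = False.
But (x2) is also a unit clause — contradiction.
So every satisfying assignment has x7 = False.

False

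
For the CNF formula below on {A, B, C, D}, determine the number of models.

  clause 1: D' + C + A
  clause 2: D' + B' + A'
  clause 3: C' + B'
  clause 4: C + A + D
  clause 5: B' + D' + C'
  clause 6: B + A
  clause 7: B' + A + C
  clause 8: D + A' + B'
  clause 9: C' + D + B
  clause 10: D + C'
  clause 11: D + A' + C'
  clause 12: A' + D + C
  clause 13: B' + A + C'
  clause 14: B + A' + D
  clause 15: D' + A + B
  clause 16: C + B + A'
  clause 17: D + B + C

There are 2^4 = 16 truth assignments over (A, B, C, D).
Check each against the 17 clauses (columns in the order A, B, C, D):
  F F F F  ✗ fails (C + A + D)
  F F F T  ✗ fails (D' + C + A)
  F F T F  ✗ fails (B + A)
  F F T T  ✗ fails (B + A)
  F T F F  ✗ fails (C + A + D)
  F T F T  ✗ fails (D' + C + A)
  F T T F  ✗ fails (C' + B')
  F T T T  ✗ fails (C' + B')
  T F F F  ✗ fails (A' + D + C)
  T F F T  ✗ fails (C + B + A')
  T F T F  ✗ fails (C' + D + B)
  T F T T  ✓ satisfies all
  T T F F  ✗ fails (D + A' + B')
  T T F T  ✗ fails (D' + B' + A')
  T T T F  ✗ fails (C' + B')
  T T T T  ✗ fails (D' + B' + A')
1 of the 16 rows is a model.

1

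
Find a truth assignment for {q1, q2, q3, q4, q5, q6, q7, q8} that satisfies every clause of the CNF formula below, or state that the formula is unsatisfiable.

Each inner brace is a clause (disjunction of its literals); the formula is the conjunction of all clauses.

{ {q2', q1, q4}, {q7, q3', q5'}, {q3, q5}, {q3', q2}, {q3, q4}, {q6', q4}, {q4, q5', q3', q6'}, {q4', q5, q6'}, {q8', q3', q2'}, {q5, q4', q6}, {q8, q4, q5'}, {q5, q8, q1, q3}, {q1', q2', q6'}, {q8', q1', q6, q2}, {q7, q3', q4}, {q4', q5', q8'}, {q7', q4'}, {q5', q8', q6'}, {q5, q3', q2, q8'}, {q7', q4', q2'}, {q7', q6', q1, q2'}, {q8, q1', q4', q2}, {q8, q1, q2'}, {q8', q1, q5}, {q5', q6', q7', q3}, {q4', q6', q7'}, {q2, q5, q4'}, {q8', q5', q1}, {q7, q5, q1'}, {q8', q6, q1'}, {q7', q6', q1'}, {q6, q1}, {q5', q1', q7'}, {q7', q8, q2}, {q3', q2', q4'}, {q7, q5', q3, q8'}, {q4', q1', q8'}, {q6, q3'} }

Suppose q3 = 0.
(q5) alone gives q5 = 1.
(q4) alone gives q4 = 1.
(q8') alone gives q8 = 0.
(q7') alone gives q7 = 0.
Suppose q1 = 1.
(q2) alone gives q2 = 1.
(q6') alone gives q6 = 0.
All clauses are satisfied.

q1: 1,  q2: 1,  q3: 0,  q4: 1,  q5: 1,  q6: 0,  q7: 0,  q8: 0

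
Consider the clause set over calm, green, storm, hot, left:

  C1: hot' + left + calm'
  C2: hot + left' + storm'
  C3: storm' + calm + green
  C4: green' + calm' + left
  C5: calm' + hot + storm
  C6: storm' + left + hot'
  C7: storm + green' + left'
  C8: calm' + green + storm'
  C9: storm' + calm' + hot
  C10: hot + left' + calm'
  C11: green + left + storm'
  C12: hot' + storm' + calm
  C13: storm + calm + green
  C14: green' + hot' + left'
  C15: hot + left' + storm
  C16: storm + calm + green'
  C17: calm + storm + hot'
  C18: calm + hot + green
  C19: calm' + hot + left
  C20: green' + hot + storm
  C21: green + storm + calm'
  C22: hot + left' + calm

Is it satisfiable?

Try hot = 0.
Try left = 0.
From the singleton clause (calm'), calm = 0.
From the singleton clause (green), green = 1.
From the singleton clause (storm), storm = 1.
All clauses are satisfied.
A satisfying assignment: calm: 0, green: 1, storm: 1, hot: 0, left: 0.

Yes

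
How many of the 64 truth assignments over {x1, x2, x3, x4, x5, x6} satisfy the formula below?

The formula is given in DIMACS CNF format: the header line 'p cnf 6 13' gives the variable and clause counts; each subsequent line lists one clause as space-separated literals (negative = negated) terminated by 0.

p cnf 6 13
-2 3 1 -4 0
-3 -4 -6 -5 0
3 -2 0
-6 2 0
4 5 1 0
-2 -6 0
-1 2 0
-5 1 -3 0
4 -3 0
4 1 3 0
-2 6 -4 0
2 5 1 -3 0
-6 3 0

There are 2^6 = 64 truth assignments over (x1, x2, x3, x4, x5, x6).
Split on x2. With x2 = True, the clauses containing x2 are satisfied and ¬x2 drops from the rest; 0 of the 2^5 = 32 assignments to the other variables satisfy what remains.
With x2 = False, by the same count on the reduced clause set, 2 assignments work.
Total: 0 + 2 = 2.

2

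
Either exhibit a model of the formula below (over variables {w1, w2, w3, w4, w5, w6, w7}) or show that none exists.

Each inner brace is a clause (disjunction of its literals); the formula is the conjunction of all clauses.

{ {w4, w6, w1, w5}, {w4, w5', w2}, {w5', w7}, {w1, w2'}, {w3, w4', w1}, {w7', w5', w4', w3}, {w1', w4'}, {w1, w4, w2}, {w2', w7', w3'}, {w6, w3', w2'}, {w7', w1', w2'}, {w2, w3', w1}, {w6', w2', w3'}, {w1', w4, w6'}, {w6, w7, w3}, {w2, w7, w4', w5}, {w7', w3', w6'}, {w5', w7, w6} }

w1 ↦ 1,  w2 ↦ 0,  w3 ↦ 0,  w4 ↦ 0,  w5 ↦ 0,  w6 ↦ 0,  w7 ↦ 1

Suppose w5 = 0.
Suppose w1 = 1.
(w4') alone gives w4 = 0.
(w6') alone gives w6 = 0.
Suppose w3 = 0.
(w7) alone gives w7 = 1.
(w2') alone gives w2 = 0.
Every clause now holds.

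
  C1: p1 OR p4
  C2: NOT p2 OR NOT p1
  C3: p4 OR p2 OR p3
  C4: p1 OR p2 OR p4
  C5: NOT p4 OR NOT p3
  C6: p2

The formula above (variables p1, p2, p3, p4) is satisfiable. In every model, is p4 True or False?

Suppose p4 = false.
(p1) alone gives p1 = true.
(NOT p2) alone gives p2 = false.
That conflicts with the unit clause (p2).
So every satisfying assignment has p4 = True.

True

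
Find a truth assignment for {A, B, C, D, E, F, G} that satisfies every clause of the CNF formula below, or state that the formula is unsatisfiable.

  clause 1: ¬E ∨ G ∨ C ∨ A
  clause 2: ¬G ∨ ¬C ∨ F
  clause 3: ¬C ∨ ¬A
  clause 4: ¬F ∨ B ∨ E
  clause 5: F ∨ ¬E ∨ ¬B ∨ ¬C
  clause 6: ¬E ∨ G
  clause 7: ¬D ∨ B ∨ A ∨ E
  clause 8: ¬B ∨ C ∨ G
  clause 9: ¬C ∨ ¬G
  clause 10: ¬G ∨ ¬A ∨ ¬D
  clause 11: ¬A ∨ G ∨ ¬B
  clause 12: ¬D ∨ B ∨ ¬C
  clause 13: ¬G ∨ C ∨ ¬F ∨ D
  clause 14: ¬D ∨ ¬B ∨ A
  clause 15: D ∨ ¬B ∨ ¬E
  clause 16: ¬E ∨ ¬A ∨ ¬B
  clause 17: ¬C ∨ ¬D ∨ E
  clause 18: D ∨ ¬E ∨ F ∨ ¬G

A=True, B=True, C=False, D=False, E=False, F=False, G=True

Suppose C = False.
Suppose E = False.
Suppose F = False.
Suppose B = True.
Unit clause (G) forces G = True.
Suppose A = True.
Unit clause (¬D) forces D = False.
This assignment satisfies each clause.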